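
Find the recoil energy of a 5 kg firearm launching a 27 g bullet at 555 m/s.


v_r = m_p*v_p/m_gun = 0.027*555/5 = 2.997 m/s, E_r = 0.5*m_gun*v_r^2 = 0.5*5*2.997^2 = 22.46 J

22.46 J


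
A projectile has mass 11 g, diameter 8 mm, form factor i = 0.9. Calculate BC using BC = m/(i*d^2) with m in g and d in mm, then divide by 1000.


BC = m/(i*d^2*1000) = 11/(0.9 * 8^2 * 1000) = 0.000191

0.000191


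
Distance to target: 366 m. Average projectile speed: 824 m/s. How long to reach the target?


t = d/v = 366/824 = 0.4442 s

0.4442 s


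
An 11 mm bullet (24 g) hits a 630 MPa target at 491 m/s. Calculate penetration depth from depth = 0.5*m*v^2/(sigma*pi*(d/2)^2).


A = pi*(d/2)^2 = pi*(11/2)^2 = 95.0332 mm^2
E = 0.5*m*v^2 = 0.5*0.024*491^2 = 2892.97 J
depth = E/(sigma*A) = 2892.97 J / (630 MPa * 95.0332 mm^2) = 2892.97/(630 * 95.0332) m = 0.0483202 m ≈ 48.32 mm

48.32 mm


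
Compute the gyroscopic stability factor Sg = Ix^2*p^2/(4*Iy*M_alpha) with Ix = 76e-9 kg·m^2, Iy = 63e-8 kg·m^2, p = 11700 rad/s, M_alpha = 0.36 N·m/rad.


Sg = Ix^2 * p^2 / (4 * Iy * M_alpha) = (76e-9)^2 * 11700^2 / (4 * 63e-8 * 0.36) = 0.8716

0.8716


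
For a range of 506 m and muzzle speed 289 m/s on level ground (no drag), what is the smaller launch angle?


sin(2*theta) = R*g/v0^2 = 506*9.81/289^2 = 0.0594325, theta = arcsin(0.0594325)/2 = 1.704°

1.704 degrees


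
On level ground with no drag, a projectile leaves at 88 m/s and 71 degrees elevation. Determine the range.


R = v0^2 * sin(2*theta) / g = 88^2 * sin(2*71°) / 9.81 = 486 m

486 m


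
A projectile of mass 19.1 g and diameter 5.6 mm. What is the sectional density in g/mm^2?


SD = m/d^2 = 19.1/5.6^2 = 0.6091 g/mm^2

0.6091 g/mm^2


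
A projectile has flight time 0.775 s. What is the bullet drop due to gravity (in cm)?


drop = 0.5*g*t^2 = 0.5*9.81*0.775^2 = 2.94607 m ≈ 294.6 cm

294.6 cm


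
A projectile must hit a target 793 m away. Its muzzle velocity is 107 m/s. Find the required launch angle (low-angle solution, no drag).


sin(2*theta) = R*g/v0^2 = 793*9.81/107^2 = 0.679477, theta = arcsin(0.679477)/2 = 21.4°

21.4 degrees


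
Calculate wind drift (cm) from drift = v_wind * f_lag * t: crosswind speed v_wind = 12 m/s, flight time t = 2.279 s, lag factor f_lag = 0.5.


drift = v_wind * lag * t = 12 * 0.5 * 2.279 = 13.674 m ≈ 1367 cm

1367 cm


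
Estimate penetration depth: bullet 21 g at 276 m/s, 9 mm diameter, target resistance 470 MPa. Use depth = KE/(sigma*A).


A = pi*(d/2)^2 = pi*(9/2)^2 = 63.6173 mm^2
E = 0.5*m*v^2 = 0.5*0.021*276^2 = 799.848 J
depth = E/(sigma*A) = 799.848 J / (470 MPa * 63.6173 mm^2) = 799.848/(470 * 63.6173) m = 0.0267507 m ≈ 26.75 mm

26.75 mm


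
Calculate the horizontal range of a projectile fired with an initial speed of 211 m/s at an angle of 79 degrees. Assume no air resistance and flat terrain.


R = v0^2 * sin(2*theta) / g = 211^2 * sin(2*79°) / 9.81 = 1700 m

1700 m


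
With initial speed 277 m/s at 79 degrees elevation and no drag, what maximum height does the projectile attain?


H = (v0*sin(theta))^2 / (2g) = (277*sin(79°))^2 / (2*9.81) = 3768 m

3768 m


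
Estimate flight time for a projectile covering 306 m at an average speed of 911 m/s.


t = d/v = 306/911 = 0.3359 s

0.3359 s


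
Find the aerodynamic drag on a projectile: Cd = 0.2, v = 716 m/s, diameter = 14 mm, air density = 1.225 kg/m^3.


A = pi*(d/2)^2 = pi*(14/2000)^2 = 1.53938e-04 m^2
Fd = 0.5*Cd*rho*A*v^2 = 0.5*0.2*1.225*1.53938e-04*716^2 = 9.667 N

9.667 N


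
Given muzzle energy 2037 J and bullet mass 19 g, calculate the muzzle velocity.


v = sqrt(2*E/m) = sqrt(2*2037/0.019) = 463.1 m/s

463.1 m/s


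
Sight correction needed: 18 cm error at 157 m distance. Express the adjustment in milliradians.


1 mrad subtends 1 cm per 10 m of range, so adj = error_cm / (dist_m / 10) = 18 / (157/10) = 1.146 mrad

1.146 mrad


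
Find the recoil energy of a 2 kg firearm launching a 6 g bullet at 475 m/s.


v_r = m_p*v_p/m_gun = 0.006*475/2 = 1.425 m/s, E_r = 0.5*m_gun*v_r^2 = 0.5*2*1.425^2 = 2.031 J

2.031 J


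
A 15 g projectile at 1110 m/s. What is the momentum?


p = m*v = 0.015*1110 = 16.65 kg·m/s

16.65 kg·m/s


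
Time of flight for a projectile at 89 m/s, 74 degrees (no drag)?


T = 2*v0*sin(theta)/g = 2*89*sin(74°)/9.81 = 17.44 s

17.44 s


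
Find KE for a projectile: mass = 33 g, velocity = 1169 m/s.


E = 0.5*m*v^2 = 0.5*0.033*1169^2 = 22548 J

22548 J


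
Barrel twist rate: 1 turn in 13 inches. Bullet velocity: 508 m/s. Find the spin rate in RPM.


twist_m = 13*0.0254 = 0.3302 m
spin = v/twist = 508/0.3302 = 1538.462 rev/s
RPM = spin*60 = 1538.462*60 ≈ 92308 RPM

92308 RPM


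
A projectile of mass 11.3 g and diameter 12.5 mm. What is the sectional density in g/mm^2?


SD = m/d^2 = 11.3/12.5^2 = 0.07232 g/mm^2

0.07232 g/mm^2


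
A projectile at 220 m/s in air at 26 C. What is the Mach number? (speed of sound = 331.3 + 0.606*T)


a = 331.3 + 0.606*(26) = 347.056 m/s
M = v/a = 220/347.056 = 0.6339

0.6339


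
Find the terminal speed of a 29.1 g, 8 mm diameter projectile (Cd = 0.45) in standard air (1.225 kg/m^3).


A = pi*(d/2)^2 = pi*(8/2000)^2 = 5.02655e-05 m^2
vt = sqrt(2mg/(Cd*rho*A)) = sqrt(2*0.0291*9.81/(0.45 * 1.225 * 5.02655e-05)) = 143.5 m/s

143.5 m/s


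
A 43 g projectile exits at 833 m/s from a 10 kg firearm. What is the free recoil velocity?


v_recoil = m_p * v_p / m_gun = 0.043 * 833 / 10 = 3.582 m/s

3.582 m/s


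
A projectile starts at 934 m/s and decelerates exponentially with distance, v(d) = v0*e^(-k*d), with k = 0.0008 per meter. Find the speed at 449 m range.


v = v0*exp(-k*d) = 934*exp(-0.0008*449) = 652.2 m/s

652.2 m/s


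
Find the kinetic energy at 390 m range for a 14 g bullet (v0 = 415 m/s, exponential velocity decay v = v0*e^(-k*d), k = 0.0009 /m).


v = v0*exp(-k*d) = 415*exp(-0.0009*390) = 292.153 m/s
E = 0.5*m*v^2 = 0.5*0.014*292.153^2 = 597.5 J

597.5 J


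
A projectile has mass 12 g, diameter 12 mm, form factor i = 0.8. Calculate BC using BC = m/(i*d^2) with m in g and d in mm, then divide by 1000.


BC = m/(i*d^2*1000) = 12/(0.8 * 12^2 * 1000) = 0.0001042

0.0001042


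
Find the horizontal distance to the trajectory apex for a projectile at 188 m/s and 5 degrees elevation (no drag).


R = v0^2*sin(2*theta)/g = 188^2*sin(2*5°)/9.81 = 625.629 m
apex_dist = R/2 = 625.629/2 = 312.8 m

312.8 m


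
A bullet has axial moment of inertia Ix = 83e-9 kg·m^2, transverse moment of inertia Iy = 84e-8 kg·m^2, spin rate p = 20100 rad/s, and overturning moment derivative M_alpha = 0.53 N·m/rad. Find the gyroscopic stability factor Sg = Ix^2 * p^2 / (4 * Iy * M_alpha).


Sg = Ix^2 * p^2 / (4 * Iy * M_alpha) = (83e-9)^2 * 20100^2 / (4 * 84e-8 * 0.53) = 1.563

1.563


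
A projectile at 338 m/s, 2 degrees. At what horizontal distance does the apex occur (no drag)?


R = v0^2*sin(2*theta)/g = 338^2*sin(2*2°)/9.81 = 812.361 m
apex_dist = R/2 = 812.361/2 = 406.2 m

406.2 m


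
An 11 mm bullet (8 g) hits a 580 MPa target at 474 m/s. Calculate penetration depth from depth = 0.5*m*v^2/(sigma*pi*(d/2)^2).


A = pi*(d/2)^2 = pi*(11/2)^2 = 95.0332 mm^2
E = 0.5*m*v^2 = 0.5*0.008*474^2 = 898.704 J
depth = E/(sigma*A) = 898.704 J / (580 MPa * 95.0332 mm^2) = 898.704/(580 * 95.0332) m = 0.0163047 m ≈ 16.3 mm

16.3 mm


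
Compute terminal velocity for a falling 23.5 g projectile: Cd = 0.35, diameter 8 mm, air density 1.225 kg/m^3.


A = pi*(d/2)^2 = pi*(8/2000)^2 = 5.02655e-05 m^2
vt = sqrt(2mg/(Cd*rho*A)) = sqrt(2*0.0235*9.81/(0.35 * 1.225 * 5.02655e-05)) = 146.3 m/s

146.3 m/s


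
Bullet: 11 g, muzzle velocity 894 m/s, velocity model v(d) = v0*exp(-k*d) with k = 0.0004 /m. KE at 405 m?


v = v0*exp(-k*d) = 894*exp(-0.0004*405) = 760.294 m/s
E = 0.5*m*v^2 = 0.5*0.011*760.294^2 = 3179 J

3179 J


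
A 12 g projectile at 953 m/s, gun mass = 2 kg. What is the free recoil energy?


v_r = m_p*v_p/m_gun = 0.012*953/2 = 5.718 m/s, E_r = 0.5*m_gun*v_r^2 = 0.5*2*5.718^2 = 32.7 J

32.7 J


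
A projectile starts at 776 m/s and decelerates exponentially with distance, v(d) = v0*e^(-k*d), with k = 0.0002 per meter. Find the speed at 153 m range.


v = v0*exp(-k*d) = 776*exp(-0.0002*153) = 752.6 m/s

752.6 m/s


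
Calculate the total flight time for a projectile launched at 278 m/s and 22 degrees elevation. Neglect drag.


T = 2*v0*sin(theta)/g = 2*278*sin(22°)/9.81 = 21.23 s

21.23 s


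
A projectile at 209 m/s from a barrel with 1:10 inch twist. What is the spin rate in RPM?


twist_m = 10*0.0254 = 0.254 m
spin = v/twist = 209/0.254 = 822.8346 rev/s
RPM = spin*60 = 822.8346*60 ≈ 49370 RPM

49370 RPM


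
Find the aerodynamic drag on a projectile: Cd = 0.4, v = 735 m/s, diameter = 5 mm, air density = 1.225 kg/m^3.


A = pi*(d/2)^2 = pi*(5/2000)^2 = 1.96350e-05 m^2
Fd = 0.5*Cd*rho*A*v^2 = 0.5*0.4*1.225*1.96350e-05*735^2 = 2.599 N

2.599 N


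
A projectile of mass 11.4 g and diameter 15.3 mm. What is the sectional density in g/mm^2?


SD = m/d^2 = 11.4/15.3^2 = 0.0487 g/mm^2

0.0487 g/mm^2


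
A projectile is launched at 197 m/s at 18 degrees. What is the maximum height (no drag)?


H = (v0*sin(theta))^2 / (2g) = (197*sin(18°))^2 / (2*9.81) = 188.9 m

188.9 m


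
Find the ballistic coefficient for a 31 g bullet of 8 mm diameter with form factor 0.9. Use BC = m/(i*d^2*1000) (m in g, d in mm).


BC = m/(i*d^2*1000) = 31/(0.9 * 8^2 * 1000) = 0.0005382

0.0005382


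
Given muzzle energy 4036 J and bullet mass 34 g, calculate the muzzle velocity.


v = sqrt(2*E/m) = sqrt(2*4036/0.034) = 487.2 m/s

487.2 m/s


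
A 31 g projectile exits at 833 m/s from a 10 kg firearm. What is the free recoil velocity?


v_recoil = m_p * v_p / m_gun = 0.031 * 833 / 10 = 2.582 m/s

2.582 m/s


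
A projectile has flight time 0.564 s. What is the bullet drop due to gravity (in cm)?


drop = 0.5*g*t^2 = 0.5*9.81*0.564^2 = 1.56026 m ≈ 156 cm

156 cm


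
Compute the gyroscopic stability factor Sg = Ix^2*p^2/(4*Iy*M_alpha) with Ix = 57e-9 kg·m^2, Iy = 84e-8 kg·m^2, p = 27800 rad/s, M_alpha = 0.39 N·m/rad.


Sg = Ix^2 * p^2 / (4 * Iy * M_alpha) = (57e-9)^2 * 27800^2 / (4 * 84e-8 * 0.39) = 1.916

1.916


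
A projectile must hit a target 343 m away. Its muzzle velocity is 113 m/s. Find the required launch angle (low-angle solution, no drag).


sin(2*theta) = R*g/v0^2 = 343*9.81/113^2 = 0.263516, theta = arcsin(0.263516)/2 = 7.639°

7.639 degrees


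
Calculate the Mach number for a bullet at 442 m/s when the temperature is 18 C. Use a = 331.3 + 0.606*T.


a = 331.3 + 0.606*(18) = 342.208 m/s
M = v/a = 442/342.208 = 1.292

1.292


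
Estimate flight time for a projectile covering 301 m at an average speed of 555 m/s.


t = d/v = 301/555 = 0.5423 s

0.5423 s


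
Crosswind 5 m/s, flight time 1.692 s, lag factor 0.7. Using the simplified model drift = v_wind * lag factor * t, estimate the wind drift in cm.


drift = v_wind * lag * t = 5 * 0.7 * 1.692 = 5.922 m ≈ 592.2 cm

592.2 cm


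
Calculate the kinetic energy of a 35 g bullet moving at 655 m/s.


E = 0.5*m*v^2 = 0.5*0.035*655^2 = 7508 J

7508 J


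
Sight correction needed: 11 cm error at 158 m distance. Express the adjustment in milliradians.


1 mrad subtends 1 cm per 10 m of range, so adj = error_cm / (dist_m / 10) = 11 / (158/10) = 0.6962 mrad

0.6962 mrad


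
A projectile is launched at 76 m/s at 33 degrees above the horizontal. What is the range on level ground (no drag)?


R = v0^2 * sin(2*theta) / g = 76^2 * sin(2*33°) / 9.81 = 537.9 m

537.9 m


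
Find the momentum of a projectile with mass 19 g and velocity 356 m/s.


p = m*v = 0.019*356 = 6.764 kg·m/s

6.764 kg·m/s


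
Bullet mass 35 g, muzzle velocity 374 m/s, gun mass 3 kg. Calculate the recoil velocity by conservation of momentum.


v_recoil = m_p * v_p / m_gun = 0.035 * 374 / 3 = 4.363 m/s

4.363 m/s


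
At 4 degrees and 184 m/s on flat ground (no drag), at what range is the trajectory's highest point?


R = v0^2*sin(2*theta)/g = 184^2*sin(2*4°)/9.81 = 480.31 m
apex_dist = R/2 = 480.31/2 = 240.2 m

240.2 m


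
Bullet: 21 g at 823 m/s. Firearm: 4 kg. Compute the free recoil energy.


v_r = m_p*v_p/m_gun = 0.021*823/4 = 4.32075 m/s, E_r = 0.5*m_gun*v_r^2 = 0.5*4*4.32075^2 = 37.34 J

37.34 J


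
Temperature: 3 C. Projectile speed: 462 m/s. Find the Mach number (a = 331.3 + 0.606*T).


a = 331.3 + 0.606*(3) = 333.118 m/s
M = v/a = 462/333.118 = 1.387

1.387


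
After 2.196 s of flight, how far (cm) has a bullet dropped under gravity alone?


drop = 0.5*g*t^2 = 0.5*9.81*2.196^2 = 23.654 m ≈ 2365 cm

2365 cm


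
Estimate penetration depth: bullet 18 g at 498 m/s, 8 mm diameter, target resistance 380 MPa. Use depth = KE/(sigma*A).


A = pi*(d/2)^2 = pi*(8/2)^2 = 50.2655 mm^2
E = 0.5*m*v^2 = 0.5*0.018*498^2 = 2232.04 J
depth = E/(sigma*A) = 2232.04 J / (380 MPa * 50.2655 mm^2) = 2232.04/(380 * 50.2655) m = 0.116855 m ≈ 116.9 mm

116.9 mm


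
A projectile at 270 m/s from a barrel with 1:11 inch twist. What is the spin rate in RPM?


twist_m = 11*0.0254 = 0.2794 m
spin = v/twist = 270/0.2794 = 966.3565 rev/s
RPM = spin*60 = 966.3565*60 ≈ 57981 RPM

57981 RPM


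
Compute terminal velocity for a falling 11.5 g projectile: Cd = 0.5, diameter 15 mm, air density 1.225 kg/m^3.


A = pi*(d/2)^2 = pi*(15/2000)^2 = 1.76715e-04 m^2
vt = sqrt(2mg/(Cd*rho*A)) = sqrt(2*0.0115*9.81/(0.5 * 1.225 * 1.76715e-04)) = 45.66 m/s

45.66 m/s


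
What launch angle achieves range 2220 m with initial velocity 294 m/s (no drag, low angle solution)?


sin(2*theta) = R*g/v0^2 = 2220*9.81/294^2 = 0.251958, theta = arcsin(0.251958)/2 = 7.297°

7.297 degrees


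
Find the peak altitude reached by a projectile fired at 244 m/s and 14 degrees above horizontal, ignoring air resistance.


H = (v0*sin(theta))^2 / (2g) = (244*sin(14°))^2 / (2*9.81) = 177.6 m

177.6 m


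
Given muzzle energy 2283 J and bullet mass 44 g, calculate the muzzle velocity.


v = sqrt(2*E/m) = sqrt(2*2283/0.044) = 322.1 m/s

322.1 m/s


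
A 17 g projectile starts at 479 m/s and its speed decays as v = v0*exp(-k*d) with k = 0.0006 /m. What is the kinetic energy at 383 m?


v = v0*exp(-k*d) = 479*exp(-0.0006*383) = 380.658 m/s
E = 0.5*m*v^2 = 0.5*0.017*380.658^2 = 1232 J

1232 J


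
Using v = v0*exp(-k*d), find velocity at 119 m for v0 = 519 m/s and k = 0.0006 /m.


v = v0*exp(-k*d) = 519*exp(-0.0006*119) = 483.2 m/s

483.2 m/s


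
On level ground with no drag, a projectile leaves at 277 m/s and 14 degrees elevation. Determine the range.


R = v0^2 * sin(2*theta) / g = 277^2 * sin(2*14°) / 9.81 = 3672 m

3672 m


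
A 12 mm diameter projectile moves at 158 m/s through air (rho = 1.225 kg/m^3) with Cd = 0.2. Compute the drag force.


A = pi*(d/2)^2 = pi*(12/2000)^2 = 1.13097e-04 m^2
Fd = 0.5*Cd*rho*A*v^2 = 0.5*0.2*1.225*1.13097e-04*158^2 = 0.3459 N

0.3459 N


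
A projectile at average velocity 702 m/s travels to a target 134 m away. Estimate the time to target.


t = d/v = 134/702 = 0.1909 s

0.1909 s


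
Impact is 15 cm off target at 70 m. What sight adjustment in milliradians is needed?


1 mrad subtends 1 cm per 10 m of range, so adj = error_cm / (dist_m / 10) = 15 / (70/10) = 2.143 mrad

2.143 mrad


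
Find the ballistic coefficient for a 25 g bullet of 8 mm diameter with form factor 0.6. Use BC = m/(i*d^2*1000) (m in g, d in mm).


BC = m/(i*d^2*1000) = 25/(0.6 * 8^2 * 1000) = 0.000651

0.000651


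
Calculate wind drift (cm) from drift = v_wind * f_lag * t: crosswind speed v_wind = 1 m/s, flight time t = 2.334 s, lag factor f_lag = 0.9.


drift = v_wind * lag * t = 1 * 0.9 * 2.334 = 2.1006 m ≈ 210.1 cm

210.1 cm


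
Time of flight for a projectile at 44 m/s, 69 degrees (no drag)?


T = 2*v0*sin(theta)/g = 2*44*sin(69°)/9.81 = 8.375 s

8.375 s


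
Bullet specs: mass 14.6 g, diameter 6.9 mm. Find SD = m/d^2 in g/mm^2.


SD = m/d^2 = 14.6/6.9^2 = 0.3067 g/mm^2

0.3067 g/mm^2


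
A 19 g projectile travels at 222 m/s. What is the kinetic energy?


E = 0.5*m*v^2 = 0.5*0.019*222^2 = 468.2 J

468.2 J


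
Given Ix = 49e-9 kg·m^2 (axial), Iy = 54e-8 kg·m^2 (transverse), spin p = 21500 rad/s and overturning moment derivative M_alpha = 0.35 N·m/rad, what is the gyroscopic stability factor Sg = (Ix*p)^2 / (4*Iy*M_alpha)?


Sg = Ix^2 * p^2 / (4 * Iy * M_alpha) = (49e-9)^2 * 21500^2 / (4 * 54e-8 * 0.35) = 1.468

1.468


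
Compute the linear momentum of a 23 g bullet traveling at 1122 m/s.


p = m*v = 0.023*1122 = 25.81 kg·m/s

25.81 kg·m/s


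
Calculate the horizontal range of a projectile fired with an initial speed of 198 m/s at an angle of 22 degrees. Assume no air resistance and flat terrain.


R = v0^2 * sin(2*theta) / g = 198^2 * sin(2*22°) / 9.81 = 2776 m

2776 m


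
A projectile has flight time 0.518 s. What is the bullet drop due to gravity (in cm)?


drop = 0.5*g*t^2 = 0.5*9.81*0.518^2 = 1.31613 m ≈ 131.6 cm

131.6 cm


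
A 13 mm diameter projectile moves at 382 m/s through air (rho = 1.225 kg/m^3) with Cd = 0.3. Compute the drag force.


A = pi*(d/2)^2 = pi*(13/2000)^2 = 1.32732e-04 m^2
Fd = 0.5*Cd*rho*A*v^2 = 0.5*0.3*1.225*1.32732e-04*382^2 = 3.559 N

3.559 N


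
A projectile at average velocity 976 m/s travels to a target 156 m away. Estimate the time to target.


t = d/v = 156/976 = 0.1598 s

0.1598 s


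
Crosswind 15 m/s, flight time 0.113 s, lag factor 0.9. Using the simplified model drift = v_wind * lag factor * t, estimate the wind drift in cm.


drift = v_wind * lag * t = 15 * 0.9 * 0.113 = 1.5255 m ≈ 152.6 cm

152.6 cm


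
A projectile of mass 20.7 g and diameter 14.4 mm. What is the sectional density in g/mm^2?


SD = m/d^2 = 20.7/14.4^2 = 0.09983 g/mm^2

0.09983 g/mm^2


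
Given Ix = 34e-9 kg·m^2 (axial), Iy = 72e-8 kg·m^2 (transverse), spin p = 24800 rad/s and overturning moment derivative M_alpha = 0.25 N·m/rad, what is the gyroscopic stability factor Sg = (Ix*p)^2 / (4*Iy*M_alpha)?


Sg = Ix^2 * p^2 / (4 * Iy * M_alpha) = (34e-9)^2 * 24800^2 / (4 * 72e-8 * 0.25) = 0.9875

0.9875


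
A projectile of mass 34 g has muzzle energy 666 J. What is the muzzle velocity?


v = sqrt(2*E/m) = sqrt(2*666/0.034) = 197.9 m/s

197.9 m/s


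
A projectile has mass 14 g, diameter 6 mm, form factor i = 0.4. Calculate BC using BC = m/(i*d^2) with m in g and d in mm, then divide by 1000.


BC = m/(i*d^2*1000) = 14/(0.4 * 6^2 * 1000) = 0.0009722

0.0009722


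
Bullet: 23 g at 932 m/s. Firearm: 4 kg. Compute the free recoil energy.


v_r = m_p*v_p/m_gun = 0.023*932/4 = 5.359 m/s, E_r = 0.5*m_gun*v_r^2 = 0.5*4*5.359^2 = 57.44 J

57.44 J


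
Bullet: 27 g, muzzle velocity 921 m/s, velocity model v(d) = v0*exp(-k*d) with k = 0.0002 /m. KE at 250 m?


v = v0*exp(-k*d) = 921*exp(-0.0002*250) = 876.082 m/s
E = 0.5*m*v^2 = 0.5*0.027*876.082^2 = 10362 J

10362 J


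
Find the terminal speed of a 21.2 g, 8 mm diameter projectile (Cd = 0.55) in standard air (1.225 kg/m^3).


A = pi*(d/2)^2 = pi*(8/2000)^2 = 5.02655e-05 m^2
vt = sqrt(2mg/(Cd*rho*A)) = sqrt(2*0.0212*9.81/(0.55 * 1.225 * 5.02655e-05)) = 110.8 m/s

110.8 m/s


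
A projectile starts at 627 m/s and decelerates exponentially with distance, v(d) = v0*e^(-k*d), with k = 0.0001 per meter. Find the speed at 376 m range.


v = v0*exp(-k*d) = 627*exp(-0.0001*376) = 603.9 m/s

603.9 m/s


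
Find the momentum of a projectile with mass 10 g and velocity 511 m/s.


p = m*v = 0.01*511 = 5.11 kg·m/s

5.11 kg·m/s


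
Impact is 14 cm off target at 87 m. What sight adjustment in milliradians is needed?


1 mrad subtends 1 cm per 10 m of range, so adj = error_cm / (dist_m / 10) = 14 / (87/10) = 1.609 mrad

1.609 mrad


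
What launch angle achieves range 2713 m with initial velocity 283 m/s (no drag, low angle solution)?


sin(2*theta) = R*g/v0^2 = 2713*9.81/283^2 = 0.332312, theta = arcsin(0.332312)/2 = 9.705°

9.705 degrees


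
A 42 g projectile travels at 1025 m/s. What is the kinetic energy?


E = 0.5*m*v^2 = 0.5*0.042*1025^2 = 22063 J

22063 J


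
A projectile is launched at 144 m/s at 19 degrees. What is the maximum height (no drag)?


H = (v0*sin(theta))^2 / (2g) = (144*sin(19°))^2 / (2*9.81) = 112 m

112 m


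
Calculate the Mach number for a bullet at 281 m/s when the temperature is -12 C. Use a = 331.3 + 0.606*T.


a = 331.3 + 0.606*(-12) = 324.028 m/s
M = v/a = 281/324.028 = 0.8672

0.8672


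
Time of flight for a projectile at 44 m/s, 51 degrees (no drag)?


T = 2*v0*sin(theta)/g = 2*44*sin(51°)/9.81 = 6.971 s

6.971 s


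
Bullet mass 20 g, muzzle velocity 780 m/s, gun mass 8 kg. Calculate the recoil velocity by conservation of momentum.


v_recoil = m_p * v_p / m_gun = 0.02 * 780 / 8 = 1.95 m/s

1.95 m/s


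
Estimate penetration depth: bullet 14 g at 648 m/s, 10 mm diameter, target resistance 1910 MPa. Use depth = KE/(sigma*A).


A = pi*(d/2)^2 = pi*(10/2)^2 = 78.5398 mm^2
E = 0.5*m*v^2 = 0.5*0.014*648^2 = 2939.33 J
depth = E/(sigma*A) = 2939.33 J / (1910 MPa * 78.5398 mm^2) = 2939.33/(1910 * 78.5398) m = 0.0195941 m ≈ 19.59 mm

19.59 mm


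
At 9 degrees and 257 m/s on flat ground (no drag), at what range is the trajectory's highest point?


R = v0^2*sin(2*theta)/g = 257^2*sin(2*9°)/9.81 = 2080.56 m
apex_dist = R/2 = 2080.56/2 = 1040 m

1040 m


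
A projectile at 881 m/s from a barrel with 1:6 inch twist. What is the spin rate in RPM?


twist_m = 6*0.0254 = 0.1524 m
spin = v/twist = 881/0.1524 = 5780.84 rev/s
RPM = spin*60 = 5780.84*60 ≈ 346850 RPM

346850 RPM


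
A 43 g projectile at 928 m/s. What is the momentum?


p = m*v = 0.043*928 = 39.9 kg·m/s

39.9 kg·m/s


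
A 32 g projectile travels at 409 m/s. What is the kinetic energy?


E = 0.5*m*v^2 = 0.5*0.032*409^2 = 2676 J

2676 J


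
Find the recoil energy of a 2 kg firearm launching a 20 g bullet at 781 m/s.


v_r = m_p*v_p/m_gun = 0.02*781/2 = 7.81 m/s, E_r = 0.5*m_gun*v_r^2 = 0.5*2*7.81^2 = 61 J

61 J


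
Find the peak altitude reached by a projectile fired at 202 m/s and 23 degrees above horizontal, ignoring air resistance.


H = (v0*sin(theta))^2 / (2g) = (202*sin(23°))^2 / (2*9.81) = 317.5 m

317.5 m


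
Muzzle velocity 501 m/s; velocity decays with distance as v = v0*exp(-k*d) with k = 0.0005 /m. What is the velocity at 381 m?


v = v0*exp(-k*d) = 501*exp(-0.0005*381) = 414.1 m/s

414.1 m/s


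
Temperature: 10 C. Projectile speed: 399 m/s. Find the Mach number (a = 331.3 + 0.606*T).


a = 331.3 + 0.606*(10) = 337.36 m/s
M = v/a = 399/337.36 = 1.183

1.183


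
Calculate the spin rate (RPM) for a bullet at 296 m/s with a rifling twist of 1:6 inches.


twist_m = 6*0.0254 = 0.1524 m
spin = v/twist = 296/0.1524 = 1942.257 rev/s
RPM = spin*60 = 1942.257*60 ≈ 116535 RPM

116535 RPM


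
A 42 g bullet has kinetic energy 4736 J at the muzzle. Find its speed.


v = sqrt(2*E/m) = sqrt(2*4736/0.042) = 474.9 m/s

474.9 m/s


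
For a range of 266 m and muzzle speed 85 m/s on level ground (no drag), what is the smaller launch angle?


sin(2*theta) = R*g/v0^2 = 266*9.81/85^2 = 0.361171, theta = arcsin(0.361171)/2 = 10.59°

10.59 degrees


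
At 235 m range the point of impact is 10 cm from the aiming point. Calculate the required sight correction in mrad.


1 mrad subtends 1 cm per 10 m of range, so adj = error_cm / (dist_m / 10) = 10 / (235/10) = 0.4255 mrad

0.4255 mrad


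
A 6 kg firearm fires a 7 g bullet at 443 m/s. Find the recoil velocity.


v_recoil = m_p * v_p / m_gun = 0.007 * 443 / 6 = 0.5168 m/s

0.5168 m/s


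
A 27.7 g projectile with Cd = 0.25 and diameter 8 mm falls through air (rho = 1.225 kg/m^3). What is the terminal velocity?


A = pi*(d/2)^2 = pi*(8/2000)^2 = 5.02655e-05 m^2
vt = sqrt(2mg/(Cd*rho*A)) = sqrt(2*0.0277*9.81/(0.25 * 1.225 * 5.02655e-05)) = 187.9 m/s

187.9 m/s


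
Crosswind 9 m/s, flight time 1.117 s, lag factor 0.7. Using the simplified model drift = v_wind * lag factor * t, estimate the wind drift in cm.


drift = v_wind * lag * t = 9 * 0.7 * 1.117 = 7.0371 m ≈ 703.7 cm

703.7 cm


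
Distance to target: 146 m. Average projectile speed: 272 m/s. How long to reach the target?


t = d/v = 146/272 = 0.5368 s

0.5368 s


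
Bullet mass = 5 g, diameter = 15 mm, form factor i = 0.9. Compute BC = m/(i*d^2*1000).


BC = m/(i*d^2*1000) = 5/(0.9 * 15^2 * 1000) = 2.469e-05

2.469e-05


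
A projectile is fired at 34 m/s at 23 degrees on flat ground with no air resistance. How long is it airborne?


T = 2*v0*sin(theta)/g = 2*34*sin(23°)/9.81 = 2.708 s

2.708 s


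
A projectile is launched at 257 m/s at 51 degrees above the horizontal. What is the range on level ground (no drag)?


R = v0^2 * sin(2*theta) / g = 257^2 * sin(2*51°) / 9.81 = 6586 m

6586 m


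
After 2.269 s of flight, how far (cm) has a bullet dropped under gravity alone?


drop = 0.5*g*t^2 = 0.5*9.81*2.269^2 = 25.2527 m ≈ 2525 cm

2525 cm


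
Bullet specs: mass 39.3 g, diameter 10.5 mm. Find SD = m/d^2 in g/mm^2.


SD = m/d^2 = 39.3/10.5^2 = 0.3565 g/mm^2

0.3565 g/mm^2


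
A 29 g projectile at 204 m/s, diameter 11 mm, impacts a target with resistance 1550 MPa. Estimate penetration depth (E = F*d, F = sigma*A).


A = pi*(d/2)^2 = pi*(11/2)^2 = 95.0332 mm^2
E = 0.5*m*v^2 = 0.5*0.029*204^2 = 603.432 J
depth = E/(sigma*A) = 603.432 J / (1550 MPa * 95.0332 mm^2) = 603.432/(1550 * 95.0332) m = 0.00409658 m ≈ 4.097 mm

4.097 mm


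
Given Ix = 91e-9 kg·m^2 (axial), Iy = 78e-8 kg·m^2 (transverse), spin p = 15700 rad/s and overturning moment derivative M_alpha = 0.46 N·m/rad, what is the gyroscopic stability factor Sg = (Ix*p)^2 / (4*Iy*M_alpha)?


Sg = Ix^2 * p^2 / (4 * Iy * M_alpha) = (91e-9)^2 * 15700^2 / (4 * 78e-8 * 0.46) = 1.422

1.422


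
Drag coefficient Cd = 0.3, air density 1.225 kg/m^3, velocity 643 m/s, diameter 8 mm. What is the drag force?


A = pi*(d/2)^2 = pi*(8/2000)^2 = 5.02655e-05 m^2
Fd = 0.5*Cd*rho*A*v^2 = 0.5*0.3*1.225*5.02655e-05*643^2 = 3.819 N

3.819 N


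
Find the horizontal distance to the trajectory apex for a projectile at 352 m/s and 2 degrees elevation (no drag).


R = v0^2*sin(2*theta)/g = 352^2*sin(2*2°)/9.81 = 881.051 m
apex_dist = R/2 = 881.051/2 = 440.5 m

440.5 m


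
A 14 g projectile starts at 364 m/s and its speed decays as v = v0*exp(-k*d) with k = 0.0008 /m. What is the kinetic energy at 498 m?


v = v0*exp(-k*d) = 364*exp(-0.0008*498) = 244.387 m/s
E = 0.5*m*v^2 = 0.5*0.014*244.387^2 = 418.1 J

418.1 J


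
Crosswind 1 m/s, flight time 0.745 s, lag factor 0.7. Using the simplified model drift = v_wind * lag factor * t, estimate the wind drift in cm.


drift = v_wind * lag * t = 1 * 0.7 * 0.745 = 0.5215 m ≈ 52.15 cm

52.15 cm


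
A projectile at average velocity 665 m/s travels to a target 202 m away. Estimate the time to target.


t = d/v = 202/665 = 0.3038 s

0.3038 s


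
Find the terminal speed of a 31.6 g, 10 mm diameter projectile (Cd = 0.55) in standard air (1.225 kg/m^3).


A = pi*(d/2)^2 = pi*(10/2000)^2 = 7.85398e-05 m^2
vt = sqrt(2mg/(Cd*rho*A)) = sqrt(2*0.0316*9.81/(0.55 * 1.225 * 7.85398e-05)) = 108.2 m/s

108.2 m/s


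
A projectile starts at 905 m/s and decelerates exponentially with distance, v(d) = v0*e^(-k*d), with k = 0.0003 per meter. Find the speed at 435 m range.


v = v0*exp(-k*d) = 905*exp(-0.0003*435) = 794.3 m/s

794.3 m/s


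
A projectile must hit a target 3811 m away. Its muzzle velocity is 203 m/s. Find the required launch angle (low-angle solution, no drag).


sin(2*theta) = R*g/v0^2 = 3811*9.81/203^2 = 0.907227, theta = arcsin(0.907227)/2 = 32.56°

32.56 degrees


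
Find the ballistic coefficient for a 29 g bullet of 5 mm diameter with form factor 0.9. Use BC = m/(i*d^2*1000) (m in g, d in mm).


BC = m/(i*d^2*1000) = 29/(0.9 * 5^2 * 1000) = 0.001289

0.001289


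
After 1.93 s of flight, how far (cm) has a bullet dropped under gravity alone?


drop = 0.5*g*t^2 = 0.5*9.81*1.93^2 = 18.2706 m ≈ 1827 cm

1827 cm


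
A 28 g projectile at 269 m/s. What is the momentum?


p = m*v = 0.028*269 = 7.532 kg·m/s

7.532 kg·m/s


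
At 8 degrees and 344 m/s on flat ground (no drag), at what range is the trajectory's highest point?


R = v0^2*sin(2*theta)/g = 344^2*sin(2*8°)/9.81 = 3324.96 m
apex_dist = R/2 = 3324.96/2 = 1662 m

1662 m


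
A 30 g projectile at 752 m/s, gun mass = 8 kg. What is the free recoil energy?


v_r = m_p*v_p/m_gun = 0.03*752/8 = 2.82 m/s, E_r = 0.5*m_gun*v_r^2 = 0.5*8*2.82^2 = 31.81 J

31.81 J


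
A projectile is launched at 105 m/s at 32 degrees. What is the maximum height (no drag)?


H = (v0*sin(theta))^2 / (2g) = (105*sin(32°))^2 / (2*9.81) = 157.8 m

157.8 m


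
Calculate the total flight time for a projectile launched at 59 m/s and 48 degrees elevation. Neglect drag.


T = 2*v0*sin(theta)/g = 2*59*sin(48°)/9.81 = 8.939 s

8.939 s


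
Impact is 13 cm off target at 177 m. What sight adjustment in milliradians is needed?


1 mrad subtends 1 cm per 10 m of range, so adj = error_cm / (dist_m / 10) = 13 / (177/10) = 0.7345 mrad

0.7345 mrad


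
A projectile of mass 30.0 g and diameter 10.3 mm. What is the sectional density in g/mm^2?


SD = m/d^2 = 30.0/10.3^2 = 0.2828 g/mm^2

0.2828 g/mm^2


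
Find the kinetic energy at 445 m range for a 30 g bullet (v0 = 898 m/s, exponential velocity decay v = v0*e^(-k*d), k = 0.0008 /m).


v = v0*exp(-k*d) = 898*exp(-0.0008*445) = 629.024 m/s
E = 0.5*m*v^2 = 0.5*0.03*629.024^2 = 5935 J

5935 J


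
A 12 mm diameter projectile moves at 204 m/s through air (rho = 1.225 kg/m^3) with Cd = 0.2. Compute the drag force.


A = pi*(d/2)^2 = pi*(12/2000)^2 = 1.13097e-04 m^2
Fd = 0.5*Cd*rho*A*v^2 = 0.5*0.2*1.225*1.13097e-04*204^2 = 0.5766 N

0.5766 N


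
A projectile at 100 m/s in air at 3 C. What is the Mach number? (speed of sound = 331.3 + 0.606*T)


a = 331.3 + 0.606*(3) = 333.118 m/s
M = v/a = 100/333.118 = 0.3002

0.3002


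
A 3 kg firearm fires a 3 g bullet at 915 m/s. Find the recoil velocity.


v_recoil = m_p * v_p / m_gun = 0.003 * 915 / 3 = 0.915 m/s

0.915 m/s


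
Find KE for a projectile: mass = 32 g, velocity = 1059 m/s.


E = 0.5*m*v^2 = 0.5*0.032*1059^2 = 17944 J

17944 J


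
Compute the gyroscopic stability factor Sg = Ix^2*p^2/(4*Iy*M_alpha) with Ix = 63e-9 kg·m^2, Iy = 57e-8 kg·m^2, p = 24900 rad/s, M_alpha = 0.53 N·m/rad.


Sg = Ix^2 * p^2 / (4 * Iy * M_alpha) = (63e-9)^2 * 24900^2 / (4 * 57e-8 * 0.53) = 2.036

2.036


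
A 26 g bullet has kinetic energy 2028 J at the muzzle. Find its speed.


v = sqrt(2*E/m) = sqrt(2*2028/0.026) = 395 m/s

395 m/s


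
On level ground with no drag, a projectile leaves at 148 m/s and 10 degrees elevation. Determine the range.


R = v0^2 * sin(2*theta) / g = 148^2 * sin(2*10°) / 9.81 = 763.7 m

763.7 m


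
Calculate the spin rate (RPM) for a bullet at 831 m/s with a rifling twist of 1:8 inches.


twist_m = 8*0.0254 = 0.2032 m
spin = v/twist = 831/0.2032 = 4089.567 rev/s
RPM = spin*60 = 4089.567*60 ≈ 245374 RPM

245374 RPM


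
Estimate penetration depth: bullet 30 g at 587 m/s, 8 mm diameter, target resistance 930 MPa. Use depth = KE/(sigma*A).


A = pi*(d/2)^2 = pi*(8/2)^2 = 50.2655 mm^2
E = 0.5*m*v^2 = 0.5*0.03*587^2 = 5168.53 J
depth = E/(sigma*A) = 5168.53 J / (930 MPa * 50.2655 mm^2) = 5168.53/(930 * 50.2655) m = 0.110564 m ≈ 110.6 mm

110.6 mm


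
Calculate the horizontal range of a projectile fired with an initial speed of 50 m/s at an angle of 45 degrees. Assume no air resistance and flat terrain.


R = v0^2 * sin(2*theta) / g = 50^2 * sin(2*45°) / 9.81 = 254.8 m

254.8 m


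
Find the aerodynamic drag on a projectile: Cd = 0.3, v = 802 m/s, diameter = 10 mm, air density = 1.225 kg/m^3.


A = pi*(d/2)^2 = pi*(10/2000)^2 = 7.85398e-05 m^2
Fd = 0.5*Cd*rho*A*v^2 = 0.5*0.3*1.225*7.85398e-05*802^2 = 9.283 N

9.283 N


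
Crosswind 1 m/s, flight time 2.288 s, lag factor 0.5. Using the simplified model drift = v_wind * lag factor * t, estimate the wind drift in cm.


drift = v_wind * lag * t = 1 * 0.5 * 2.288 = 1.144 m ≈ 114.4 cm

114.4 cm


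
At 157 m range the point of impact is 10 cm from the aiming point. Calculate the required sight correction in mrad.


1 mrad subtends 1 cm per 10 m of range, so adj = error_cm / (dist_m / 10) = 10 / (157/10) = 0.6369 mrad

0.6369 mrad


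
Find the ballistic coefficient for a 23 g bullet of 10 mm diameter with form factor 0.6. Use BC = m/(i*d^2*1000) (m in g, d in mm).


BC = m/(i*d^2*1000) = 23/(0.6 * 10^2 * 1000) = 0.0003833

0.0003833


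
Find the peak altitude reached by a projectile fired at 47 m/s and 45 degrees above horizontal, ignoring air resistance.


H = (v0*sin(theta))^2 / (2g) = (47*sin(45°))^2 / (2*9.81) = 56.29 m

56.29 m


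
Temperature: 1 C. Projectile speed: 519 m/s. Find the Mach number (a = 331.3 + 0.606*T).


a = 331.3 + 0.606*(1) = 331.906 m/s
M = v/a = 519/331.906 = 1.564

1.564


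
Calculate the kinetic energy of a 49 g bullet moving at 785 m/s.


E = 0.5*m*v^2 = 0.5*0.049*785^2 = 15098 J

15098 J


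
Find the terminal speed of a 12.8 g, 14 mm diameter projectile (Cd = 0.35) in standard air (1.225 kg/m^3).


A = pi*(d/2)^2 = pi*(14/2000)^2 = 1.53938e-04 m^2
vt = sqrt(2mg/(Cd*rho*A)) = sqrt(2*0.0128*9.81/(0.35 * 1.225 * 1.53938e-04)) = 61.68 m/s

61.68 m/s


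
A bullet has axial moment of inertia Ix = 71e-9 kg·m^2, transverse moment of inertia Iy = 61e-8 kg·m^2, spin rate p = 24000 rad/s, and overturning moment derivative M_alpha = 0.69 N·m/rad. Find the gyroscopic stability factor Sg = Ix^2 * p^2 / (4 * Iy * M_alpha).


Sg = Ix^2 * p^2 / (4 * Iy * M_alpha) = (71e-9)^2 * 24000^2 / (4 * 61e-8 * 0.69) = 1.725

1.725


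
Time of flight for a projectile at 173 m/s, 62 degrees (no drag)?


T = 2*v0*sin(theta)/g = 2*173*sin(62°)/9.81 = 31.14 s

31.14 s


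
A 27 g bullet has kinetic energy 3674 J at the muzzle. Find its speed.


v = sqrt(2*E/m) = sqrt(2*3674/0.027) = 521.7 m/s

521.7 m/s


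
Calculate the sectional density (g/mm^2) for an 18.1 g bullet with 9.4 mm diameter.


SD = m/d^2 = 18.1/9.4^2 = 0.2048 g/mm^2

0.2048 g/mm^2


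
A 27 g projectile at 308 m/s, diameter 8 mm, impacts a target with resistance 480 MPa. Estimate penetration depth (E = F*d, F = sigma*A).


A = pi*(d/2)^2 = pi*(8/2)^2 = 50.2655 mm^2
E = 0.5*m*v^2 = 0.5*0.027*308^2 = 1280.66 J
depth = E/(sigma*A) = 1280.66 J / (480 MPa * 50.2655 mm^2) = 1280.66/(480 * 50.2655) m = 0.0530792 m ≈ 53.08 mm

53.08 mm


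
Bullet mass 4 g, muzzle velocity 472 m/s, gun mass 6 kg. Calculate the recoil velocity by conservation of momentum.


v_recoil = m_p * v_p / m_gun = 0.004 * 472 / 6 = 0.3147 m/s

0.3147 m/s


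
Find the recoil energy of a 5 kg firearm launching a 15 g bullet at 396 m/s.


v_r = m_p*v_p/m_gun = 0.015*396/5 = 1.188 m/s, E_r = 0.5*m_gun*v_r^2 = 0.5*5*1.188^2 = 3.528 J

3.528 J


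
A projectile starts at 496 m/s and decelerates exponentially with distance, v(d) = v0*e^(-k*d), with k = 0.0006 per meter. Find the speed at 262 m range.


v = v0*exp(-k*d) = 496*exp(-0.0006*262) = 423.8 m/s

423.8 m/s


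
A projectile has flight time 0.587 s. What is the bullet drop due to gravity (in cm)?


drop = 0.5*g*t^2 = 0.5*9.81*0.587^2 = 1.69011 m ≈ 169 cm

169 cm


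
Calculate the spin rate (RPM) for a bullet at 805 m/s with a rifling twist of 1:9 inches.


twist_m = 9*0.0254 = 0.2286 m
spin = v/twist = 805/0.2286 = 3521.435 rev/s
RPM = spin*60 = 3521.435*60 ≈ 211286 RPM

211286 RPM


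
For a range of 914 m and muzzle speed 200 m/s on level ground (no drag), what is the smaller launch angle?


sin(2*theta) = R*g/v0^2 = 914*9.81/200^2 = 0.224159, theta = arcsin(0.224159)/2 = 6.477°

6.477 degrees


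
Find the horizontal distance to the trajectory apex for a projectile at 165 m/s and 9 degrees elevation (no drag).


R = v0^2*sin(2*theta)/g = 165^2*sin(2*9°)/9.81 = 857.593 m
apex_dist = R/2 = 857.593/2 = 428.8 m

428.8 m


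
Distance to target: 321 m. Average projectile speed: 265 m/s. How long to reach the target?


t = d/v = 321/265 = 1.211 s

1.211 s


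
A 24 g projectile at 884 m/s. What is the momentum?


p = m*v = 0.024*884 = 21.22 kg·m/s

21.22 kg·m/s


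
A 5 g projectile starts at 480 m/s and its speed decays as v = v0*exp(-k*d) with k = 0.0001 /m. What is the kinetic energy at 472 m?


v = v0*exp(-k*d) = 480*exp(-0.0001*472) = 457.87 m/s
E = 0.5*m*v^2 = 0.5*0.005*457.87^2 = 524.1 J

524.1 J


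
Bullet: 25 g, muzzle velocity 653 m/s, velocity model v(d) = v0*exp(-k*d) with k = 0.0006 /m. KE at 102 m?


v = v0*exp(-k*d) = 653*exp(-0.0006*102) = 614.235 m/s
E = 0.5*m*v^2 = 0.5*0.025*614.235^2 = 4716 J

4716 J


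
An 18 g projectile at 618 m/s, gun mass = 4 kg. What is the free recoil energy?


v_r = m_p*v_p/m_gun = 0.018*618/4 = 2.781 m/s, E_r = 0.5*m_gun*v_r^2 = 0.5*4*2.781^2 = 15.47 J

15.47 J


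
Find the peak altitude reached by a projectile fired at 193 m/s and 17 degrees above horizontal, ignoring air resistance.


H = (v0*sin(theta))^2 / (2g) = (193*sin(17°))^2 / (2*9.81) = 162.3 m

162.3 m


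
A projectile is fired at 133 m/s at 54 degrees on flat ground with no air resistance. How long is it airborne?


T = 2*v0*sin(theta)/g = 2*133*sin(54°)/9.81 = 21.94 s

21.94 s


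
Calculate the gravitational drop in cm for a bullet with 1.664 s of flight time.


drop = 0.5*g*t^2 = 0.5*9.81*1.664^2 = 13.5814 m ≈ 1358 cm

1358 cm


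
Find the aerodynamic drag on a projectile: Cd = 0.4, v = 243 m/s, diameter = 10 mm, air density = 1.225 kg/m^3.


A = pi*(d/2)^2 = pi*(10/2000)^2 = 7.85398e-05 m^2
Fd = 0.5*Cd*rho*A*v^2 = 0.5*0.4*1.225*7.85398e-05*243^2 = 1.136 N

1.136 N


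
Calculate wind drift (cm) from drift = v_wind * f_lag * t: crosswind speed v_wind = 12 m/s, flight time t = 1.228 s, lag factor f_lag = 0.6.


drift = v_wind * lag * t = 12 * 0.6 * 1.228 = 8.8416 m ≈ 884.2 cm

884.2 cm


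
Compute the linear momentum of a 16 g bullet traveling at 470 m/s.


p = m*v = 0.016*470 = 7.52 kg·m/s

7.52 kg·m/s


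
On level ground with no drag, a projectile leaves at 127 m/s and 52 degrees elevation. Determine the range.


R = v0^2 * sin(2*theta) / g = 127^2 * sin(2*52°) / 9.81 = 1595 m

1595 m


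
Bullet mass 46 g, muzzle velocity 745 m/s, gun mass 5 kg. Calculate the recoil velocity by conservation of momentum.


v_recoil = m_p * v_p / m_gun = 0.046 * 745 / 5 = 6.854 m/s

6.854 m/s


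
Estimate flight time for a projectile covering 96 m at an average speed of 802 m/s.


t = d/v = 96/802 = 0.1197 s

0.1197 s


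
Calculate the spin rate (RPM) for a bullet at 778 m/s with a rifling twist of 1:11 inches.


twist_m = 11*0.0254 = 0.2794 m
spin = v/twist = 778/0.2794 = 2784.538 rev/s
RPM = spin*60 = 2784.538*60 ≈ 167072 RPM

167072 RPM


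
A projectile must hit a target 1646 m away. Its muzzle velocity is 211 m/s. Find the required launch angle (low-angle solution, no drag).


sin(2*theta) = R*g/v0^2 = 1646*9.81/211^2 = 0.362689, theta = arcsin(0.362689)/2 = 10.63°

10.63 degrees


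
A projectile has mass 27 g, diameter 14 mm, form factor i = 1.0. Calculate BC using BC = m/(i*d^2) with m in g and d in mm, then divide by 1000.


BC = m/(i*d^2*1000) = 27/(1.0 * 14^2 * 1000) = 0.0001378

0.0001378
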